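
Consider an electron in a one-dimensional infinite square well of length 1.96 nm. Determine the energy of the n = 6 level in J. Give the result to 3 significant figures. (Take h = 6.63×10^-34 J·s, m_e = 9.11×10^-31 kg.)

For an infinite well E_n = n²h²/(8m_eL²), so E_1 = h²/(8m_eL²) = (6.63×10^-34)²/(8·9.11×10^-31·(1.96×10^-9 m)²) = 1.570×10^-20 J.
Then E_6 = 6²·E_1 = 36·1.570×10^-20 J = 5.65×10^-19 J.

E_6 = 5.65×10^-19 J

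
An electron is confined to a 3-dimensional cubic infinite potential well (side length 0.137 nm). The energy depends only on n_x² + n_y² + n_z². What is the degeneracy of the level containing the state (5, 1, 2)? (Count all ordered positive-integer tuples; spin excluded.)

The level has n_x² + n_y² + n_z² = 30. The ordered positive-integer solutions are (1, 2, 5), (1, 5, 2), (2, 1, 5), (2, 5, 1), (5, 1, 2), (5, 2, 1).
That gives 6 states.

degeneracy = 6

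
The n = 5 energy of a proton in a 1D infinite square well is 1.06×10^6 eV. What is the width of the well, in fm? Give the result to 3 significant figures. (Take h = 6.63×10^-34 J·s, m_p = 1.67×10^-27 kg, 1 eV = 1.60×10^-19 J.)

L = 69.6 fm

From E_n = n²h²/(8m_pL²), L = n·h/√(8m_pE_n).
E_5 = 1.06×10^6 eV = 1.696×10^-13 J, so L = 5·6.63×10^-34/√(8·1.67×10^-27·1.696×10^-13) = 6.96×10^-14 m = 69.6 fm.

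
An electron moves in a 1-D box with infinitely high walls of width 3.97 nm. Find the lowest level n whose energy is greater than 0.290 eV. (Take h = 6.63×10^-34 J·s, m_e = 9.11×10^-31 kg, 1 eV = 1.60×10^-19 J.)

n = 4

E_1 = h²/(8m_eL²) = 3.827×10^-21 J = 0.02392 eV.
Need n² > 0.290/0.02392 = 12.12, i.e. n > 3.481.
The smallest integer satisfying this is n = 4.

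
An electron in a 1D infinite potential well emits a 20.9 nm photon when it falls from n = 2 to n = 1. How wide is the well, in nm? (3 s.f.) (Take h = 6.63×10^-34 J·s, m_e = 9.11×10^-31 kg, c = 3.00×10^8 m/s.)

L = 0.138 nm

The photon carries ΔE = hc/λ = 6.63×10^-34·3.00×10^8/2.09×10^-8 m = 9.517×10^-18 J.
Since ΔE = (2² − 1²)E_1, E_1 = 3.172×10^-18 J, and L = h/√(8m_eE_1) = 1.38×10^-10 m = 0.138 nm.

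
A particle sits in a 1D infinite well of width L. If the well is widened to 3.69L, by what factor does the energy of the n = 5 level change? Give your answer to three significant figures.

E_n ∝ 1/L², so the energy scales by 1/3.69² = 0.0734.

0.0734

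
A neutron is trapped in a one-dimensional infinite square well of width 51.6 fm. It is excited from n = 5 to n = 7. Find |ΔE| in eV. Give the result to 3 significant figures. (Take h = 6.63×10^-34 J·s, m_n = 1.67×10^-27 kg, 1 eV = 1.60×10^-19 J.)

E_1 = h²/(8m_nL²) = 1.236×10^-14 J.
|ΔE| = |5² − 7²|·E_1 = 24·1.236×10^-14 J = 2.966×10^-13 J = 1.85×10^6 eV.

|ΔE| = 1.85×10^6 eV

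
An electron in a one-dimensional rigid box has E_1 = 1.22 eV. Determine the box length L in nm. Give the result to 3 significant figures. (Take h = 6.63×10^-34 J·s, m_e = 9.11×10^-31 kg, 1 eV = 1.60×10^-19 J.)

L = 0.556 nm

From E_n = n²h²/(8m_eL²), L = n·h/√(8m_eE_n).
E_1 = 1.22 eV = 1.952×10^-19 J, so L = 1·6.63×10^-34/√(8·9.11×10^-31·1.952×10^-19) = 5.56×10^-10 m = 0.556 nm.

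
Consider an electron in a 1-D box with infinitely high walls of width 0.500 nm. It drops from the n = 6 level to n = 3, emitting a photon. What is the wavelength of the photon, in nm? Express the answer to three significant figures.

E_1 = h²/(8m_eL²) = 2.410×10^-19 J, so ΔE = (6² − 3²)E_1 = 6.507×10^-18 J.
λ = hc/ΔE = (6.626×10^-34·2.998×10^8)/6.507×10^-18 = 3.05×10^-8 m = 30.5 nm.

λ = 30.5 nm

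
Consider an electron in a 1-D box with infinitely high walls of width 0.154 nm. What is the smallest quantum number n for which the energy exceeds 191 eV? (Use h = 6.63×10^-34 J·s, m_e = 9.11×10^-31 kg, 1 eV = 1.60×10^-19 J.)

E_1 = h²/(8m_eL²) = 2.543×10^-18 J = 15.89 eV.
Need n² > 191/15.89 = 12.02, i.e. n > 3.467.
The smallest integer satisfying this is n = 4.

n = 4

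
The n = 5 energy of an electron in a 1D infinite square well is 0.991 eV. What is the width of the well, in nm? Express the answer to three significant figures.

L = 3.08 nm

From E_n = n²h²/(8m_eL²), L = n·h/√(8m_eE_n).
E_5 = 0.991 eV = 1.588×10^-19 J, so L = 5·6.626×10^-34/√(8·9.109×10^-31·1.588×10^-19) = 3.08×10^-9 m = 3.08 nm.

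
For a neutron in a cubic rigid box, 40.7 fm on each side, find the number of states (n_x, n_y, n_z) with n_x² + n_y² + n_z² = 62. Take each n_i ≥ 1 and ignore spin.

degeneracy = 12

The level has n_x² + n_y² + n_z² = 62. The ordered positive-integer solutions are (1, 5, 6), (1, 6, 5), (2, 3, 7), (2, 7, 3), (3, 2, 7), (3, 7, 2), (5, 1, 6), (5, 6, 1), (6, 1, 5), (6, 5, 1), (7, 2, 3), (7, 3, 2).
That gives 12 states.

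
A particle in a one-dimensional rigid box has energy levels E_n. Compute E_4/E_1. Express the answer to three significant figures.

16.0

E_n ∝ n², so E_4/E_1 = 4²/1² = 16/1 = 16.0.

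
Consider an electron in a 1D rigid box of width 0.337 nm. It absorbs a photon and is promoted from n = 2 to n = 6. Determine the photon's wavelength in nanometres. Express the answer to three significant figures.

E_1 = h²/(8m_eL²) = 5.305×10^-19 J, so ΔE = (6² − 2²)E_1 = 1.698×10^-17 J.
λ = hc/ΔE = (6.626×10^-34·2.998×10^8)/1.698×10^-17 = 1.17×10^-8 m = 11.7 nm.

λ = 11.7 nm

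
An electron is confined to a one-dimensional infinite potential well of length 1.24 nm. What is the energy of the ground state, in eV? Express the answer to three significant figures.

For an infinite well E_n = n²h²/(8m_eL²), so E_1 = h²/(8m_eL²) = (6.626×10^-34)²/(8·9.109×10^-31·(1.24×10^-9 m)²) = 3.918×10^-20 J.
Converting, E_1 = 3.918×10^-20 J / (1.602×10^-19 J/eV) = 0.245 eV.

E_1 = 0.245 eV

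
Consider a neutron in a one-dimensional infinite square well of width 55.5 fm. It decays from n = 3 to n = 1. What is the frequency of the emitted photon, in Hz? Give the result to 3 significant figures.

f = 1.28×10^20 Hz

E_1 = h²/(8m_nL²) = 1.064×10^-14 J and ΔE = (3² − 1²)E_1 = 8.512×10^-14 J.
f = ΔE/h = 8.512×10^-14/6.626×10^-34 = 1.28×10^20 Hz.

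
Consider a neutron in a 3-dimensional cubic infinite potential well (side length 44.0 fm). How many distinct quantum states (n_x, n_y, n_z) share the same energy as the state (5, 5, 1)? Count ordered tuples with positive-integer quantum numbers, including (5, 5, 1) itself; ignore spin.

degeneracy = 6

The level has n_x² + n_y² + n_z² = 51. The ordered positive-integer solutions are (1, 1, 7), (1, 5, 5), (1, 7, 1), (5, 1, 5), (5, 5, 1), (7, 1, 1).
That gives 6 states.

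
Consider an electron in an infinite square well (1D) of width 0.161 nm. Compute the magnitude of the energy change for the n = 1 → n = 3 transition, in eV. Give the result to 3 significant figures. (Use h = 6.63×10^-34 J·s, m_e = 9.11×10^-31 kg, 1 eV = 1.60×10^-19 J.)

|ΔE| = 116 eV

E_1 = h²/(8m_eL²) = 2.327×10^-18 J.
|ΔE| = |1² − 3²|·E_1 = 8·2.327×10^-18 J = 1.862×10^-17 J = 116 eV.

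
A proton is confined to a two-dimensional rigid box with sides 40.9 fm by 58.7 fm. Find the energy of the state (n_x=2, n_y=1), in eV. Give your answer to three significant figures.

E = 5.49×10^5 eV

For a 2D rectangular well E = (h²/8m_p)·Σ n_i²/L_i² = (6.626×10^-34)²/(8·1.673×10^-27) · [2²/(40.9 fm)² + 1²/(58.7 fm)²].
Evaluating gives E = 8.796×10^-14 J = 5.49×10^5 eV.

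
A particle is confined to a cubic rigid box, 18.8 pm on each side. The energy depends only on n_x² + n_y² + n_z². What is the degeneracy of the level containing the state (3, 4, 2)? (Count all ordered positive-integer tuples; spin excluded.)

The level has n_x² + n_y² + n_z² = 29. The ordered positive-integer solutions are (2, 3, 4), (2, 4, 3), (3, 2, 4), (3, 4, 2), (4, 2, 3), (4, 3, 2).
That gives 6 states.

degeneracy = 6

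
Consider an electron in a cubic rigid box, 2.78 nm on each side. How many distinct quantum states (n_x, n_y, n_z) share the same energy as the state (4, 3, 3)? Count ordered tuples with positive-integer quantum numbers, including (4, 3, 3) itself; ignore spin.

degeneracy = 3

The level has n_x² + n_y² + n_z² = 34. The ordered positive-integer solutions are (3, 3, 4), (3, 4, 3), (4, 3, 3).
That gives 3 states.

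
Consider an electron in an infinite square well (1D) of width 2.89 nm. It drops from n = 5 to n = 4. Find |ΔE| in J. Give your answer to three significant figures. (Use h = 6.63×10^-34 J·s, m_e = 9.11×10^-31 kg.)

E_1 = h²/(8m_eL²) = 7.221×10^-21 J.
|ΔE| = |5² − 4²|·E_1 = 9·7.221×10^-21 J = 6.50×10^-20 J.

|ΔE| = 6.50×10^-20 J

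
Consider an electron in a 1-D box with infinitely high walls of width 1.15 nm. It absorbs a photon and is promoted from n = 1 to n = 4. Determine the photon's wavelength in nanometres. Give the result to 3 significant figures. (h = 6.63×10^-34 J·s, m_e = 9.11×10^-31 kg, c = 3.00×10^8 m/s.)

λ = 291 nm

E_1 = h²/(8m_eL²) = 4.561×10^-20 J, so ΔE = (4² − 1²)E_1 = 6.842×10^-19 J.
λ = hc/ΔE = (6.63×10^-34·3.00×10^8)/6.842×10^-19 = 2.91×10^-7 m = 291 nm.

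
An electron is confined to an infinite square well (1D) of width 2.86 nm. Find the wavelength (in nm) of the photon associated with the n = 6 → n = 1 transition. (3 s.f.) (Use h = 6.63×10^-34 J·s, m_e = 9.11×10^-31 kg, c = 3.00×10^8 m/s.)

λ = 771 nm

E_1 = h²/(8m_eL²) = 7.374×10^-21 J, so ΔE = (6² − 1²)E_1 = 2.581×10^-19 J.
λ = hc/ΔE = (6.63×10^-34·3.00×10^8)/2.581×10^-19 = 7.71×10^-7 m = 771 nm.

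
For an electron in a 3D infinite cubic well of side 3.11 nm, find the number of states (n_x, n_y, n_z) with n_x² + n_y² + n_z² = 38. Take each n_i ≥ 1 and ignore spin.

degeneracy = 9

The level has n_x² + n_y² + n_z² = 38. The ordered positive-integer solutions are (1, 1, 6), (1, 6, 1), (2, 3, 5), (2, 5, 3), (3, 2, 5), (3, 5, 2), (5, 2, 3), (5, 3, 2), (6, 1, 1).
That gives 9 states.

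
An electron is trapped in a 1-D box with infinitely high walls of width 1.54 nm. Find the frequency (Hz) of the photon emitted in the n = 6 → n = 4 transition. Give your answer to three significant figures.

E_1 = h²/(8m_eL²) = 2.540×10^-20 J and ΔE = (6² − 4²)E_1 = 5.080×10^-19 J.
f = ΔE/h = 5.080×10^-19/6.626×10^-34 = 7.67×10^14 Hz.

f = 7.67×10^14 Hz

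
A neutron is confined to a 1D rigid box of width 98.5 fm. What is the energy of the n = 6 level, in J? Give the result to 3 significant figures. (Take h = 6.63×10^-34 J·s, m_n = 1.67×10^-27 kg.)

For an infinite well E_n = n²h²/(8m_nL²), so E_1 = h²/(8m_nL²) = (6.63×10^-34)²/(8·1.67×10^-27·(9.85×10^-14 m)²) = 3.391×10^-15 J.
Then E_6 = 6²·E_1 = 36·3.391×10^-15 J = 1.22×10^-13 J.

E_6 = 1.22×10^-13 J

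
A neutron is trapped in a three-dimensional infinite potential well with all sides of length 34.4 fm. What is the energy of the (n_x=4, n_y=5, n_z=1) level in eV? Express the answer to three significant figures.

E = 7.26×10^6 eV

For a 3D rectangular well E = (h²/8m_n)·Σ n_i²/L_i² = (6.626×10^-34)²/(8·1.675×10^-27) · [4²/(34.4 fm)² + 5²/(34.4 fm)² + 1²/(34.4 fm)²].
Evaluating gives E = 1.163×10^-12 J = 7.26×10^6 eV.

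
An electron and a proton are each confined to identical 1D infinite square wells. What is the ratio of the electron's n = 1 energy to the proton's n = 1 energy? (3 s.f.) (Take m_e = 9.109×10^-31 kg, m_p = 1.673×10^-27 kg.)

E_n ∝ 1/m at fixed n and L, so the ratio is m_p/m_e = 1.673×10^-27/9.109×10^-31 = 1.84×10^3.

1.84×10^3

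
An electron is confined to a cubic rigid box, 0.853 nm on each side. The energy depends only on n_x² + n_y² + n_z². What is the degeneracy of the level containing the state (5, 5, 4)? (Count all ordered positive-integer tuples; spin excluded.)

The level has n_x² + n_y² + n_z² = 66. The ordered positive-integer solutions are (1, 1, 8), (1, 4, 7), (1, 7, 4), (1, 8, 1), (4, 1, 7), (4, 5, 5), (4, 7, 1), (5, 4, 5), (5, 5, 4), (7, 1, 4), (7, 4, 1), (8, 1, 1).
That gives 12 states.

degeneracy = 12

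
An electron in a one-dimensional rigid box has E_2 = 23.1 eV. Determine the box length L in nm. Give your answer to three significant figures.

From E_n = n²h²/(8m_eL²), L = n·h/√(8m_eE_n).
E_2 = 23.1 eV = 3.701×10^-18 J, so L = 2·6.626×10^-34/√(8·9.109×10^-31·3.701×10^-18) = 2.55×10^-10 m = 0.255 nm.

L = 0.255 nm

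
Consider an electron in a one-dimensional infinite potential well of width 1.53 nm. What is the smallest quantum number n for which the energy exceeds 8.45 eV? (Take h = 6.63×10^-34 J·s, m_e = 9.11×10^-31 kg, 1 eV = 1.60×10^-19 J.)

E_1 = h²/(8m_eL²) = 2.577×10^-20 J = 0.1611 eV.
Need n² > 8.45/0.1611 = 52.45, i.e. n > 7.242.
The smallest integer satisfying this is n = 8.

n = 8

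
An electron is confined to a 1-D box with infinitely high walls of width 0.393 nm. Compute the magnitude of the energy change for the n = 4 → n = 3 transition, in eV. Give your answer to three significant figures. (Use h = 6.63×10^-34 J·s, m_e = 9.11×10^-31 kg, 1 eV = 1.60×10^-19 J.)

E_1 = h²/(8m_eL²) = 3.905×10^-19 J.
|ΔE| = |4² − 3²|·E_1 = 7·3.905×10^-19 J = 2.734×10^-18 J = 17.1 eV.

|ΔE| = 17.1 eV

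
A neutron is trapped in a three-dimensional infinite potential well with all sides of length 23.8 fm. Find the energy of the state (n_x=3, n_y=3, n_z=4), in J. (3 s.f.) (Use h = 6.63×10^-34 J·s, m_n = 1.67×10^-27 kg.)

For a 3D rectangular well E = (h²/8m_n)·Σ n_i²/L_i² = (6.63×10^-34)²/(8·1.67×10^-27) · [3²/(23.8 fm)² + 3²/(23.8 fm)² + 4²/(23.8 fm)²].
Evaluating gives E = 1.97×10^-12 J.

E = 1.97×10^-12 J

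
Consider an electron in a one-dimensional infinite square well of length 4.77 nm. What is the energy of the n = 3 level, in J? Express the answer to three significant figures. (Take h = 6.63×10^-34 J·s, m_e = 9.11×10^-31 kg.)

E_3 = 2.39×10^-20 J

For an infinite well E_n = n²h²/(8m_eL²), so E_1 = h²/(8m_eL²) = (6.63×10^-34)²/(8·9.11×10^-31·(4.77×10^-9 m)²) = 2.651×10^-21 J.
Then E_3 = 3²·E_1 = 9·2.651×10^-21 J = 2.39×10^-20 J.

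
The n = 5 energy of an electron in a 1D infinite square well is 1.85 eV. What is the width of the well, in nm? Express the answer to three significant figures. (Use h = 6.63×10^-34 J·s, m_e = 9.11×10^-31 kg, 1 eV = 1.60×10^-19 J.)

L = 2.26 nm

From E_n = n²h²/(8m_eL²), L = n·h/√(8m_eE_n).
E_5 = 1.85 eV = 2.960×10^-19 J, so L = 5·6.63×10^-34/√(8·9.11×10^-31·2.960×10^-19) = 2.26×10^-9 m = 2.26 nm.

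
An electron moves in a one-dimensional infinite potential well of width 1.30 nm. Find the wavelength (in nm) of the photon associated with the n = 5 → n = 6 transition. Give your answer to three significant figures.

E_1 = h²/(8m_eL²) = 3.565×10^-20 J, so ΔE = (6² − 5²)E_1 = 3.921×10^-19 J.
λ = hc/ΔE = (6.626×10^-34·2.998×10^8)/3.921×10^-19 = 5.07×10^-7 m = 507 nm.

λ = 507 nm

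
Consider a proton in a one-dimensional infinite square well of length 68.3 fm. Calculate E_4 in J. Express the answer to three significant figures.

For an infinite well E_n = n²h²/(8m_pL²), so E_1 = h²/(8m_pL²) = (6.626×10^-34)²/(8·1.673×10^-27·(6.83×10^-14 m)²) = 7.032×10^-15 J.
Then E_4 = 4²·E_1 = 16·7.032×10^-15 J = 1.13×10^-13 J.

E_4 = 1.13×10^-13 J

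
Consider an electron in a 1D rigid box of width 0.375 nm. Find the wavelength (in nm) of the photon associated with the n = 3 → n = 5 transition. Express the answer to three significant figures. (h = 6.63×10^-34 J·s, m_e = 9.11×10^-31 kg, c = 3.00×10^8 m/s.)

E_1 = h²/(8m_eL²) = 4.289×10^-19 J, so ΔE = (5² − 3²)E_1 = 6.862×10^-18 J.
λ = hc/ΔE = (6.63×10^-34·3.00×10^8)/6.862×10^-18 = 2.90×10^-8 m = 29.0 nm.

λ = 29.0 nm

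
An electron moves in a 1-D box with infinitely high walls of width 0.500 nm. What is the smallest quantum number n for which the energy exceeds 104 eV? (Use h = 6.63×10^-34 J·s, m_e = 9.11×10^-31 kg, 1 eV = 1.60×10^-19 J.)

E_1 = h²/(8m_eL²) = 2.413×10^-19 J = 1.508 eV.
Need n² > 104/1.508 = 68.97, i.e. n > 8.305.
The smallest integer satisfying this is n = 9.

n = 9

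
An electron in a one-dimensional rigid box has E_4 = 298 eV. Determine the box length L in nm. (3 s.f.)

From E_n = n²h²/(8m_eL²), L = n·h/√(8m_eE_n).
E_4 = 298 eV = 4.774×10^-17 J, so L = 4·6.626×10^-34/√(8·9.109×10^-31·4.774×10^-17) = 1.42×10^-10 m = 0.142 nm.

L = 0.142 nm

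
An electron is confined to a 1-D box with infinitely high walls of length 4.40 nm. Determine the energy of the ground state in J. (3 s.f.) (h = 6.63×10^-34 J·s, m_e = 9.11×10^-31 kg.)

For an infinite well E_n = n²h²/(8m_eL²), so E_1 = h²/(8m_eL²) = (6.63×10^-34)²/(8·9.11×10^-31·(4.40×10^-9 m)²) = 3.115×10^-21 J.

E_1 = 3.12×10^-21 J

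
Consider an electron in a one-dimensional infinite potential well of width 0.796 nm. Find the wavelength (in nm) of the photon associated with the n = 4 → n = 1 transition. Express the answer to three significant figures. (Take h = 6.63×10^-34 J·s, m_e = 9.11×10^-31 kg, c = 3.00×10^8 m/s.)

E_1 = h²/(8m_eL²) = 9.519×10^-20 J, so ΔE = (4² − 1²)E_1 = 1.428×10^-18 J.
λ = hc/ΔE = (6.63×10^-34·3.00×10^8)/1.428×10^-18 = 1.39×10^-7 m = 139 nm.

λ = 139 nm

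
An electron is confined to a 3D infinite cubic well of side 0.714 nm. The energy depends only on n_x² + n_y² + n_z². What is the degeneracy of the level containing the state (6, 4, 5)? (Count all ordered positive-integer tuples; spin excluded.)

The level has n_x² + n_y² + n_z² = 77. The ordered positive-integer solutions are (2, 3, 8), (2, 8, 3), (3, 2, 8), (3, 8, 2), (4, 5, 6), (4, 6, 5), (5, 4, 6), (5, 6, 4), (6, 4, 5), (6, 5, 4), (8, 2, 3), (8, 3, 2).
That gives 12 states.

degeneracy = 12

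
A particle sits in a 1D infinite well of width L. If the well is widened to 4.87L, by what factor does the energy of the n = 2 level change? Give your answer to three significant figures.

0.0422

E_n ∝ 1/L², so the energy scales by 1/4.87² = 0.0422.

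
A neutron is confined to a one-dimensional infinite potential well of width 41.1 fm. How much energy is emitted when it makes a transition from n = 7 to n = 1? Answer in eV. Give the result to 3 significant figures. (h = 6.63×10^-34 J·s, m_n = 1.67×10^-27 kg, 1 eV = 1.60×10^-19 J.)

E_1 = h²/(8m_nL²) = 1.948×10^-14 J.
|ΔE| = |7² − 1²|·E_1 = 48·1.948×10^-14 J = 9.350×10^-13 J = 5.84×10^6 eV.

|ΔE| = 5.84×10^6 eV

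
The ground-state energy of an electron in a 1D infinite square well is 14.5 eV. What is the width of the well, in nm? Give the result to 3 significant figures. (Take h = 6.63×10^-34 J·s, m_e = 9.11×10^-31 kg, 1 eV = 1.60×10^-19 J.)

L = 0.161 nm

From E_n = n²h²/(8m_eL²), L = n·h/√(8m_eE_n).
E_1 = 14.5 eV = 2.320×10^-18 J, so L = 1·6.63×10^-34/√(8·9.11×10^-31·2.320×10^-18) = 1.61×10^-10 m = 0.161 nm.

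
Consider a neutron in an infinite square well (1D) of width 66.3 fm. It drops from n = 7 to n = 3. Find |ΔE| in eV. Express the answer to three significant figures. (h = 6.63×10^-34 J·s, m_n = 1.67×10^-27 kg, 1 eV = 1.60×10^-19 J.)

|ΔE| = 1.87×10^6 eV

E_1 = h²/(8m_nL²) = 7.485×10^-15 J.
|ΔE| = |7² − 3²|·E_1 = 40·7.485×10^-15 J = 2.994×10^-13 J = 1.87×10^6 eV.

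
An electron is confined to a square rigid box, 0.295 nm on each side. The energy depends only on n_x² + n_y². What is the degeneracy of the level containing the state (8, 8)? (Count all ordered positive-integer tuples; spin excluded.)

degeneracy = 1

The level has n_x² + n_y² = 128. The ordered positive-integer solutions are (8, 8).
That gives 1 state.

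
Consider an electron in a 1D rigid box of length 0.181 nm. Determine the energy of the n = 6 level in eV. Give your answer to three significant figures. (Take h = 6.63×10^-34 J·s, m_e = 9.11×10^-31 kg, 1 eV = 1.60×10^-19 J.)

E_6 = 414 eV

For an infinite well E_n = n²h²/(8m_eL²), so E_1 = h²/(8m_eL²) = (6.63×10^-34)²/(8·9.11×10^-31·(1.81×10^-10 m)²) = 1.841×10^-18 J.
Then E_6 = 6²·E_1 = 36·1.841×10^-18 J = 6.628×10^-17 J.
Converting, E_6 = 6.628×10^-17 J / (1.60×10^-19 J/eV) = 414 eV.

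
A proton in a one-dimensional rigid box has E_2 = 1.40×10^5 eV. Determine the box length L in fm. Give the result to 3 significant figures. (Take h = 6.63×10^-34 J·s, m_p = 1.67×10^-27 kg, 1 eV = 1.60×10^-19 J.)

L = 76.7 fm

From E_n = n²h²/(8m_pL²), L = n·h/√(8m_pE_n).
E_2 = 1.40×10^5 eV = 2.240×10^-14 J, so L = 2·6.63×10^-34/√(8·1.67×10^-27·2.240×10^-14) = 7.67×10^-14 m = 76.7 fm.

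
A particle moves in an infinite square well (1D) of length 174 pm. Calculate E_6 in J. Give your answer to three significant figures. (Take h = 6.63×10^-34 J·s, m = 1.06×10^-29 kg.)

E_6 = 6.16×10^-18 J

For an infinite well E_n = n²h²/(8mL²), so E_1 = h²/(8mL²) = (6.63×10^-34)²/(8·1.06×10^-29·(1.74×10^-10 m)²) = 1.712×10^-19 J.
Then E_6 = 6²·E_1 = 36·1.712×10^-19 J = 6.16×10^-18 J.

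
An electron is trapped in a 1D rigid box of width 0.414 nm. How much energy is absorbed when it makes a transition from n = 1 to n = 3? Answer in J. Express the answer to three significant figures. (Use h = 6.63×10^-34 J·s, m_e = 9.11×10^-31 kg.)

E_1 = h²/(8m_eL²) = 3.519×10^-19 J.
|ΔE| = |1² − 3²|·E_1 = 8·3.519×10^-19 J = 2.82×10^-18 J.

|ΔE| = 2.82×10^-18 J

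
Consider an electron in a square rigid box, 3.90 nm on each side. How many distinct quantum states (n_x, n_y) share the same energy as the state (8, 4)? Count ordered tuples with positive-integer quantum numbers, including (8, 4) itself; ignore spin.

The level has n_x² + n_y² = 80. The ordered positive-integer solutions are (4, 8), (8, 4).
That gives 2 states.

degeneracy = 2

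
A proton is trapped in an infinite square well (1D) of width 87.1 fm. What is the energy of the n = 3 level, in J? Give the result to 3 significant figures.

For an infinite well E_n = n²h²/(8m_pL²), so E_1 = h²/(8m_pL²) = (6.626×10^-34)²/(8·1.673×10^-27·(8.71×10^-14 m)²) = 4.324×10^-15 J.
Then E_3 = 3²·E_1 = 9·4.324×10^-15 J = 3.89×10^-14 J.

E_3 = 3.89×10^-14 J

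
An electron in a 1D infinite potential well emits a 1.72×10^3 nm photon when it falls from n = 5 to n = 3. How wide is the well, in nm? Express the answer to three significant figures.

The photon carries ΔE = hc/λ = 6.626×10^-34·2.998×10^8/1.72×10^-6 m = 1.155×10^-19 J.
Since ΔE = (5² − 3²)E_1, E_1 = 7.219×10^-21 J, and L = h/√(8m_eE_1) = 2.89×10^-9 m = 2.89 nm.

L = 2.89 nm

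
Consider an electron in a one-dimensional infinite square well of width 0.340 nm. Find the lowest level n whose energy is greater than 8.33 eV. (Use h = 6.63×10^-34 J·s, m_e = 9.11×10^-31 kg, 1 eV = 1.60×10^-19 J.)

n = 2

E_1 = h²/(8m_eL²) = 5.217×10^-19 J = 3.261 eV.
Need n² > 8.33/3.261 = 2.554, i.e. n > 1.598.
The smallest integer satisfying this is n = 2.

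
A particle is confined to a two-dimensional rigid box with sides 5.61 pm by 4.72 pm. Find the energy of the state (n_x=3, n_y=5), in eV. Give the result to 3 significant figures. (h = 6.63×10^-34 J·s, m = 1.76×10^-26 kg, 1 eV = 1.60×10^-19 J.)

For a 2D rectangular well E = (h²/8m)·Σ n_i²/L_i² = (6.63×10^-34)²/(8·1.76×10^-26) · [3²/(5.61 pm)² + 5²/(4.72 pm)²].
Evaluating gives E = 4.396×10^-18 J = 27.5 eV.

E = 27.5 eV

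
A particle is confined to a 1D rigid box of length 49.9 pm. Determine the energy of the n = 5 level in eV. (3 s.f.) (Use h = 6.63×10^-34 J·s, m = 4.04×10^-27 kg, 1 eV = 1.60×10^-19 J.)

E_5 = 0.853 eV

For an infinite well E_n = n²h²/(8mL²), so E_1 = h²/(8mL²) = (6.63×10^-34)²/(8·4.04×10^-27·(4.99×10^-11 m)²) = 5.462×10^-21 J.
Then E_5 = 5²·E_1 = 25·5.462×10^-21 J = 1.365×10^-19 J.
Converting, E_5 = 1.365×10^-19 J / (1.60×10^-19 J/eV) = 0.853 eV.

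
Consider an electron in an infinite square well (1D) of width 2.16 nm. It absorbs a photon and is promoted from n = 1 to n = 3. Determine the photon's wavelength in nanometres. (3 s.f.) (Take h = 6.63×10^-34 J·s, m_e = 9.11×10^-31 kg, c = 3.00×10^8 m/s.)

λ = 1.92×10^3 nm

E_1 = h²/(8m_eL²) = 1.293×10^-20 J, so ΔE = (3² − 1²)E_1 = 1.034×10^-19 J.
λ = hc/ΔE = (6.63×10^-34·3.00×10^8)/1.034×10^-19 = 1.92×10^-6 m = 1.92×10^3 nm.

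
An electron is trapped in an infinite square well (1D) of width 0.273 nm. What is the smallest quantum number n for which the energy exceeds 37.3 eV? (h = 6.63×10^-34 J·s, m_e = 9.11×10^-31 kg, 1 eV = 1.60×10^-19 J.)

E_1 = h²/(8m_eL²) = 8.093×10^-19 J = 5.058 eV.
Need n² > 37.3/5.058 = 7.374, i.e. n > 2.716.
The smallest integer satisfying this is n = 3.

n = 3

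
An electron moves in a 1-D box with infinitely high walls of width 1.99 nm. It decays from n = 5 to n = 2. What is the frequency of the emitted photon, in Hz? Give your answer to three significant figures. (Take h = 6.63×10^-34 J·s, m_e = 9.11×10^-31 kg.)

E_1 = h²/(8m_eL²) = 1.523×10^-20 J and ΔE = (5² − 2²)E_1 = 3.198×10^-19 J.
f = ΔE/h = 3.198×10^-19/6.63×10^-34 = 4.82×10^14 Hz.

f = 4.82×10^14 Hz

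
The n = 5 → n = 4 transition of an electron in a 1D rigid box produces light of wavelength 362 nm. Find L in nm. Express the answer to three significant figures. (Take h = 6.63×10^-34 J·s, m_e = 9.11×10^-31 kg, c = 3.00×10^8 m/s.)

L = 0.994 nm

The photon carries ΔE = hc/λ = 6.63×10^-34·3.00×10^8/3.62×10^-7 m = 5.494×10^-19 J.
Since ΔE = (5² − 4²)E_1, E_1 = 6.104×10^-20 J, and L = h/√(8m_eE_1) = 9.94×10^-10 m = 0.994 nm.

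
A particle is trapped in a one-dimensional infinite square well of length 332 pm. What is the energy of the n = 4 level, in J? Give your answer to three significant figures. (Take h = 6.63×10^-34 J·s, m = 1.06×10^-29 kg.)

For an infinite well E_n = n²h²/(8mL²), so E_1 = h²/(8mL²) = (6.63×10^-34)²/(8·1.06×10^-29·(3.32×10^-10 m)²) = 4.703×10^-20 J.
Then E_4 = 4²·E_1 = 16·4.703×10^-20 J = 7.52×10^-19 J.

E_4 = 7.52×10^-19 J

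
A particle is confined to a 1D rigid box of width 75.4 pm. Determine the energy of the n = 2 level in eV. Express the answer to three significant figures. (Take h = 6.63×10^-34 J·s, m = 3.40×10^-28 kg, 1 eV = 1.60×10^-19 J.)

For an infinite well E_n = n²h²/(8mL²), so E_1 = h²/(8mL²) = (6.63×10^-34)²/(8·3.40×10^-28·(7.54×10^-11 m)²) = 2.843×10^-20 J.
Then E_2 = 2²·E_1 = 4·2.843×10^-20 J = 1.137×10^-19 J.
Converting, E_2 = 1.137×10^-19 J / (1.60×10^-19 J/eV) = 0.711 eV.

E_2 = 0.711 eV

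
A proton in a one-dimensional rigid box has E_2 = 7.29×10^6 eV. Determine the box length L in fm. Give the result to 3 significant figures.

L = 10.6 fm

From E_n = n²h²/(8m_pL²), L = n·h/√(8m_pE_n).
E_2 = 7.29×10^6 eV = 1.168×10^-12 J, so L = 2·6.626×10^-34/√(8·1.673×10^-27·1.168×10^-12) = 1.06×10^-14 m = 10.6 fm.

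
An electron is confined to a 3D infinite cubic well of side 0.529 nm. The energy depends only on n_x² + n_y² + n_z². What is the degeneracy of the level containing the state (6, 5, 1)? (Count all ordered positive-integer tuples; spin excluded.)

degeneracy = 12

The level has n_x² + n_y² + n_z² = 62. The ordered positive-integer solutions are (1, 5, 6), (1, 6, 5), (2, 3, 7), (2, 7, 3), (3, 2, 7), (3, 7, 2), (5, 1, 6), (5, 6, 1), (6, 1, 5), (6, 5, 1), (7, 2, 3), (7, 3, 2).
That gives 12 states.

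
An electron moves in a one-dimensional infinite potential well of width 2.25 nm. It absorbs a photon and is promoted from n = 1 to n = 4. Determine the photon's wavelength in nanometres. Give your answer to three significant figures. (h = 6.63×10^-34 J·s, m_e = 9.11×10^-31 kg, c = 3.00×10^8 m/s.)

E_1 = h²/(8m_eL²) = 1.191×10^-20 J, so ΔE = (4² − 1²)E_1 = 1.787×10^-19 J.
λ = hc/ΔE = (6.63×10^-34·3.00×10^8)/1.787×10^-19 = 1.11×10^-6 m = 1.11×10^3 nm.

λ = 1.11×10^3 nm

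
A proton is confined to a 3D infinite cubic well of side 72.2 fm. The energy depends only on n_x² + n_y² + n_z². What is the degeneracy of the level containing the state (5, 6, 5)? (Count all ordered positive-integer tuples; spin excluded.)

degeneracy = 15

The level has n_x² + n_y² + n_z² = 86. The ordered positive-integer solutions are (1, 2, 9), (1, 6, 7), (1, 7, 6), (1, 9, 2), (2, 1, 9), (2, 9, 1), (5, 5, 6), (5, 6, 5), (6, 1, 7), (6, 5, 5), (6, 7, 1), (7, 1, 6), (7, 6, 1), (9, 1, 2), (9, 2, 1).
That gives 15 states.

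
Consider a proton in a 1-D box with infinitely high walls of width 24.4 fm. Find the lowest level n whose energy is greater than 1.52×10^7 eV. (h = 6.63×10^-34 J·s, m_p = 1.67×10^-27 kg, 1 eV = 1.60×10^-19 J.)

n = 7

E_1 = h²/(8m_pL²) = 5.526×10^-14 J = 3.454×10^5 eV.
Need n² > 1.52×10^7/3.454×10^5 = 44.01, i.e. n > 6.634.
The smallest integer satisfying this is n = 7.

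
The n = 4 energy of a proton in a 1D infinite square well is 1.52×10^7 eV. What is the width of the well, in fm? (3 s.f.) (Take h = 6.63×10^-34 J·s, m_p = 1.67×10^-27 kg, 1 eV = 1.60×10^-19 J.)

From E_n = n²h²/(8m_pL²), L = n·h/√(8m_pE_n).
E_4 = 1.52×10^7 eV = 2.432×10^-12 J, so L = 4·6.63×10^-34/√(8·1.67×10^-27·2.432×10^-12) = 1.47×10^-14 m = 14.7 fm.

L = 14.7 fm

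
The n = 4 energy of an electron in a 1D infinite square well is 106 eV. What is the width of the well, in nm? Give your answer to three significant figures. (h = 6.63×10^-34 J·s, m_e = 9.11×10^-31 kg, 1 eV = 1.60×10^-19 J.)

L = 0.239 nm

From E_n = n²h²/(8m_eL²), L = n·h/√(8m_eE_n).
E_4 = 106 eV = 1.696×10^-17 J, so L = 4·6.63×10^-34/√(8·9.11×10^-31·1.696×10^-17) = 2.39×10^-10 m = 0.239 nm.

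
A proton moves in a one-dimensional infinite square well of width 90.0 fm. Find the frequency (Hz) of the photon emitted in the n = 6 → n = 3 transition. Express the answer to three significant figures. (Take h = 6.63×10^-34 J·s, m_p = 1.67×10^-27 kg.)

f = 1.65×10^20 Hz

E_1 = h²/(8m_pL²) = 4.062×10^-15 J and ΔE = (6² − 3²)E_1 = 1.097×10^-13 J.
f = ΔE/h = 1.097×10^-13/6.63×10^-34 = 1.65×10^20 Hz.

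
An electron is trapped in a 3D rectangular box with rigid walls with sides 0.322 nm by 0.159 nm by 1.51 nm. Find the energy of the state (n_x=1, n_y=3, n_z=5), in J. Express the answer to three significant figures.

For a 3D rectangular well E = (h²/8m_e)·Σ n_i²/L_i² = (6.626×10^-34)²/(8·9.109×10^-31) · [1²/(0.322 nm)² + 3²/(0.159 nm)² + 5²/(1.51 nm)²].
Evaluating gives E = 2.27×10^-17 J.

E = 2.27×10^-17 J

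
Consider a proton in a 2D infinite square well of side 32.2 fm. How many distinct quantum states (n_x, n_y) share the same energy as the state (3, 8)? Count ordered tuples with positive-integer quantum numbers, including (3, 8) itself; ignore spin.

The level has n_x² + n_y² = 73. The ordered positive-integer solutions are (3, 8), (8, 3).
That gives 2 states.

degeneracy = 2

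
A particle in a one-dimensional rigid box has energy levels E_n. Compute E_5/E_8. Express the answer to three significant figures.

E_n ∝ n², so E_5/E_8 = 5²/8² = 25/64 = 0.391.

0.391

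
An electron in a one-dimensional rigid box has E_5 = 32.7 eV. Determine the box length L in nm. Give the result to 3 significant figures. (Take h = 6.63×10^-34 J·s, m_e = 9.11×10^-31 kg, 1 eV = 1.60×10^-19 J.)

L = 0.537 nm

From E_n = n²h²/(8m_eL²), L = n·h/√(8m_eE_n).
E_5 = 32.7 eV = 5.232×10^-18 J, so L = 5·6.63×10^-34/√(8·9.11×10^-31·5.232×10^-18) = 5.37×10^-10 m = 0.537 nm.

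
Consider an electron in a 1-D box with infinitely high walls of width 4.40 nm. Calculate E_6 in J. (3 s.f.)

E_6 = 1.12×10^-19 J

For an infinite well E_n = n²h²/(8m_eL²), so E_1 = h²/(8m_eL²) = (6.626×10^-34)²/(8·9.109×10^-31·(4.40×10^-9 m)²) = 3.112×10^-21 J.
Then E_6 = 6²·E_1 = 36·3.112×10^-21 J = 1.12×10^-19 J.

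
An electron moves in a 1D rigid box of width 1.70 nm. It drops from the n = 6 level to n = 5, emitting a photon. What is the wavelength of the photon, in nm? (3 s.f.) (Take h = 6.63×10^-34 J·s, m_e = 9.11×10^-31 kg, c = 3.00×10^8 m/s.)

E_1 = h²/(8m_eL²) = 2.087×10^-20 J, so ΔE = (6² − 5²)E_1 = 2.296×10^-19 J.
λ = hc/ΔE = (6.63×10^-34·3.00×10^8)/2.296×10^-19 = 8.66×10^-7 m = 866 nm.

λ = 866 nm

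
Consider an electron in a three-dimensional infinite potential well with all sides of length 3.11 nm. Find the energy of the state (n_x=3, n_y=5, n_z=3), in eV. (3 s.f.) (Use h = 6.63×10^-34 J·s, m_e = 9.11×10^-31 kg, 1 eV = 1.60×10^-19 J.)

For a 3D rectangular well E = (h²/8m_e)·Σ n_i²/L_i² = (6.63×10^-34)²/(8·9.11×10^-31) · [3²/(3.11 nm)² + 5²/(3.11 nm)² + 3²/(3.11 nm)²].
Evaluating gives E = 2.681×10^-19 J = 1.68 eV.

E = 1.68 eV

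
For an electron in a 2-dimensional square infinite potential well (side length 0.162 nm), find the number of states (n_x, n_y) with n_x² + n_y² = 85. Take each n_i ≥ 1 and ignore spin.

The level has n_x² + n_y² = 85. The ordered positive-integer solutions are (2, 9), (6, 7), (7, 6), (9, 2).
That gives 4 states.

degeneracy = 4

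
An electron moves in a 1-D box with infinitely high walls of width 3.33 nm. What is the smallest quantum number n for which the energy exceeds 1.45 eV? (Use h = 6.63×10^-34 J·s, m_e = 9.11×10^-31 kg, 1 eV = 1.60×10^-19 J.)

n = 7

E_1 = h²/(8m_eL²) = 5.439×10^-21 J = 0.03399 eV.
Need n² > 1.45/0.03399 = 42.66, i.e. n > 6.531.
The smallest integer satisfying this is n = 7.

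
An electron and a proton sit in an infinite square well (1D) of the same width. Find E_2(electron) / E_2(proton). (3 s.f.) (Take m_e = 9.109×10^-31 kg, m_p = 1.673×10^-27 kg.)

1.84×10^3

E_n ∝ 1/m at fixed n and L, so the ratio is m_p/m_e = 1.673×10^-27/9.109×10^-31 = 1.84×10^3.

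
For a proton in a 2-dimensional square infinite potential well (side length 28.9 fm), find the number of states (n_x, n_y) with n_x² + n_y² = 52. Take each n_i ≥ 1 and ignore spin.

degeneracy = 2

The level has n_x² + n_y² = 52. The ordered positive-integer solutions are (4, 6), (6, 4).
That gives 2 states.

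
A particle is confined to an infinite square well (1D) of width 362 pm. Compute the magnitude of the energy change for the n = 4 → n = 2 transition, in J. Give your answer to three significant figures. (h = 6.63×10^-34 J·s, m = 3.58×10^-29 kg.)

|ΔE| = 1.41×10^-19 J

E_1 = h²/(8mL²) = 1.171×10^-20 J.
|ΔE| = |4² − 2²|·E_1 = 12·1.171×10^-20 J = 1.41×10^-19 J.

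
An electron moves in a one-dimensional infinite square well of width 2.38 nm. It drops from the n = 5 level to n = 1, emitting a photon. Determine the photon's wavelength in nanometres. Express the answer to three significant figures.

E_1 = h²/(8m_eL²) = 1.064×10^-20 J, so ΔE = (5² − 1²)E_1 = 2.554×10^-19 J.
λ = hc/ΔE = (6.626×10^-34·2.998×10^8)/2.554×10^-19 = 7.78×10^-7 m = 778 nm.

λ = 778 nm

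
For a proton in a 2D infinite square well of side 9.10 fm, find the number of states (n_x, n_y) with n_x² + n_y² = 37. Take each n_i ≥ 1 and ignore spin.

degeneracy = 2

The level has n_x² + n_y² = 37. The ordered positive-integer solutions are (1, 6), (6, 1).
That gives 2 states.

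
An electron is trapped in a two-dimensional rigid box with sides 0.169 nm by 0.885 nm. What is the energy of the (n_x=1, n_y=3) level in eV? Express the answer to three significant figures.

For a 2D rectangular well E = (h²/8m_e)·Σ n_i²/L_i² = (6.626×10^-34)²/(8·9.109×10^-31) · [1²/(0.169 nm)² + 3²/(0.885 nm)²].
Evaluating gives E = 2.802×10^-18 J = 17.5 eV.

E = 17.5 eV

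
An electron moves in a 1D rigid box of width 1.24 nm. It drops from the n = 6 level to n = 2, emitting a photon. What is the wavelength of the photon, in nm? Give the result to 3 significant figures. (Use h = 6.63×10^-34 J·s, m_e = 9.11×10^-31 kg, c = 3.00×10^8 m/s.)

λ = 158 nm

E_1 = h²/(8m_eL²) = 3.923×10^-20 J, so ΔE = (6² − 2²)E_1 = 1.255×10^-18 J.
λ = hc/ΔE = (6.63×10^-34·3.00×10^8)/1.255×10^-18 = 1.58×10^-7 m = 158 nm.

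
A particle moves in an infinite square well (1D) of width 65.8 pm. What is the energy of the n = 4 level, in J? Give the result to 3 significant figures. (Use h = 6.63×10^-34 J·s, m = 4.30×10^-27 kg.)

For an infinite well E_n = n²h²/(8mL²), so E_1 = h²/(8mL²) = (6.63×10^-34)²/(8·4.30×10^-27·(6.58×10^-11 m)²) = 2.951×10^-21 J.
Then E_4 = 4²·E_1 = 16·2.951×10^-21 J = 4.72×10^-20 J.

E_4 = 4.72×10^-20 J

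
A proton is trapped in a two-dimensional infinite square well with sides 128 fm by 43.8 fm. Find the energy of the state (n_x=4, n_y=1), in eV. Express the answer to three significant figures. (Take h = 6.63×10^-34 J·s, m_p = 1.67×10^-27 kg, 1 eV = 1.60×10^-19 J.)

For a 2D rectangular well E = (h²/8m_p)·Σ n_i²/L_i² = (6.63×10^-34)²/(8·1.67×10^-27) · [4²/(128 fm)² + 1²/(43.8 fm)²].
Evaluating gives E = 4.928×10^-14 J = 3.08×10^5 eV.

E = 3.08×10^5 eV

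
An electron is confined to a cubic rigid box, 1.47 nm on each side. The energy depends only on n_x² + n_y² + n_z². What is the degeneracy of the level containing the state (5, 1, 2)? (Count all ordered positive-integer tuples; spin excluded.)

degeneracy = 6

The level has n_x² + n_y² + n_z² = 30. The ordered positive-integer solutions are (1, 2, 5), (1, 5, 2), (2, 1, 5), (2, 5, 1), (5, 1, 2), (5, 2, 1).
That gives 6 states.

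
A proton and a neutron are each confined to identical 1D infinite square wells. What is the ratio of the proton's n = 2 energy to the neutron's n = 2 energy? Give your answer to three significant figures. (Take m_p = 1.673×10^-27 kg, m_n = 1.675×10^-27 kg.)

E_n ∝ 1/m at fixed n and L, so the ratio is m_n/m_p = 1.675×10^-27/1.673×10^-27 = 1.00.

1.00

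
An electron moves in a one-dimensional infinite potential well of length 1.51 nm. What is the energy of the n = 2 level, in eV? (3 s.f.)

E_2 = 0.660 eV

For an infinite well E_n = n²h²/(8m_eL²), so E_1 = h²/(8m_eL²) = (6.626×10^-34)²/(8·9.109×10^-31·(1.51×10^-9 m)²) = 2.642×10^-20 J.
Then E_2 = 2²·E_1 = 4·2.642×10^-20 J = 1.057×10^-19 J.
Converting, E_2 = 1.057×10^-19 J / (1.602×10^-19 J/eV) = 0.660 eV.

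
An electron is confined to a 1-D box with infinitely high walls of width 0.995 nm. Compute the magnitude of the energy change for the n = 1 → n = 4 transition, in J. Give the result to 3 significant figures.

|ΔE| = 9.13×10^-19 J

E_1 = h²/(8m_eL²) = 6.085×10^-20 J.
|ΔE| = |1² − 4²|·E_1 = 15·6.085×10^-20 J = 9.13×10^-19 J.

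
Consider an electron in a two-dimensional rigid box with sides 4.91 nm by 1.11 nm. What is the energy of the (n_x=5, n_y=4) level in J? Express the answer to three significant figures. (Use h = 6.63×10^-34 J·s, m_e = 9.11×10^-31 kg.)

E = 8.46×10^-19 J

For a 2D rectangular well E = (h²/8m_e)·Σ n_i²/L_i² = (6.63×10^-34)²/(8·9.11×10^-31) · [5²/(4.91 nm)² + 4²/(1.11 nm)²].
Evaluating gives E = 8.46×10^-19 J.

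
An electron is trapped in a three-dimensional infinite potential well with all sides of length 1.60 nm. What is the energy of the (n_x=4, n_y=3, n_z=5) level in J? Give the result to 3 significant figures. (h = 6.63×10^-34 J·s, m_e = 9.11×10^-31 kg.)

E = 1.18×10^-18 J

For a 3D rectangular well E = (h²/8m_e)·Σ n_i²/L_i² = (6.63×10^-34)²/(8·9.11×10^-31) · [4²/(1.60 nm)² + 3²/(1.60 nm)² + 5²/(1.60 nm)²].
Evaluating gives E = 1.18×10^-18 J.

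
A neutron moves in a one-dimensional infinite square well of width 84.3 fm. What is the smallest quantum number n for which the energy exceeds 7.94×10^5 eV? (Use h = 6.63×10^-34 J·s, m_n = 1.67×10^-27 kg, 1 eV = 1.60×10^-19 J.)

E_1 = h²/(8m_nL²) = 4.630×10^-15 J = 2.894×10^4 eV.
Need n² > 7.94×10^5/2.894×10^4 = 27.44, i.e. n > 5.238.
The smallest integer satisfying this is n = 6.

n = 6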